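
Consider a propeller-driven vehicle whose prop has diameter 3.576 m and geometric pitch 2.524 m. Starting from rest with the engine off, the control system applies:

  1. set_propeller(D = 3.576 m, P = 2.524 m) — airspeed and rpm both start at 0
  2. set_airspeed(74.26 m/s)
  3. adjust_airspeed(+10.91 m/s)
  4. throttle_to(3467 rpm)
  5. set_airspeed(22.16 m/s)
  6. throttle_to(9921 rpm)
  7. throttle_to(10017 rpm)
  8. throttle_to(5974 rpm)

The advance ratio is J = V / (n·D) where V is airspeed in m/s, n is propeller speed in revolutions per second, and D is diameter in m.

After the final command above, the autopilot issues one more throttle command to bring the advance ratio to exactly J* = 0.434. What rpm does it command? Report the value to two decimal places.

set_propeller: D = 3.576 m, P = 2.524 m (p = P/D = 0.705817); state ← (V=0, rpm=0)
set_airspeed(74.26): V ← 74.26 m/s
adjust_airspeed(+10.91): V ← 74.26 +10.91 = 85.17 m/s
throttle_to(3467): rpm ← 3467
set_airspeed(22.16): V ← 22.16 m/s
throttle_to(9921): rpm ← 9921
throttle_to(10017): rpm ← 10017
throttle_to(5974): rpm ← 5974
final state: V = 22.16 m/s, rpm = 5974 → n = rpm/60 = 99.566667 rev/s
target J* = 0.434; solve J* = V/(n·D) for n: n = V/(J*·D) = 22.16/(0.434 × 3.576) = 14.278498 rev/s
rpm = 60·n = 856.709863

rpm = 856.71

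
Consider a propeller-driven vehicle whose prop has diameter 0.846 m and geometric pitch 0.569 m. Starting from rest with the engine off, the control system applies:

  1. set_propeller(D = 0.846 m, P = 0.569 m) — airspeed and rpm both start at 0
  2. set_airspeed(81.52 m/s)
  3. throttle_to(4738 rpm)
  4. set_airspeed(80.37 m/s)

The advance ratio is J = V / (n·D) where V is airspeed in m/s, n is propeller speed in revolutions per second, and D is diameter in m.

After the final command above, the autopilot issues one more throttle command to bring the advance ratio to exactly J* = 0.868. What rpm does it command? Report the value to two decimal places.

rpm = 6566.82

set_propeller: D = 0.846 m, P = 0.569 m (p = P/D = 0.672577); state ← (V=0, rpm=0)
set_airspeed(81.52): V ← 81.52 m/s
throttle_to(4738): rpm ← 4738
set_airspeed(80.37): V ← 80.37 m/s
final state: V = 80.37 m/s, rpm = 4738 → n = rpm/60 = 78.966667 rev/s
target J* = 0.868; solve J* = V/(n·D) for n: n = V/(J*·D) = 80.37/(0.868 × 0.846) = 109.447005 rev/s
rpm = 60·n = 6566.820276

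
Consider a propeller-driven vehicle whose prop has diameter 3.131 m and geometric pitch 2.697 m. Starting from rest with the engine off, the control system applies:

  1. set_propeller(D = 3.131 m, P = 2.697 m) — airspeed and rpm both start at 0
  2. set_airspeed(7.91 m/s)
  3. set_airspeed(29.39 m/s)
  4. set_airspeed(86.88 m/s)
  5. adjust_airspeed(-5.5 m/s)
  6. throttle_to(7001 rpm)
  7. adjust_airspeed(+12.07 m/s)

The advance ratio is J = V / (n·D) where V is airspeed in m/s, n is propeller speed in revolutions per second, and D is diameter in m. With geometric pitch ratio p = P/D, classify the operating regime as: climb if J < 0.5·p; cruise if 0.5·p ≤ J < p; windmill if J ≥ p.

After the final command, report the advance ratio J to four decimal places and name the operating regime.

set_propeller: D = 3.131 m, P = 2.697 m (p = P/D = 0.861386); state ← (V=0, rpm=0)
set_airspeed(7.91): V ← 7.91 m/s
set_airspeed(29.39): V ← 29.39 m/s
set_airspeed(86.88): V ← 86.88 m/s
adjust_airspeed(-5.5): V ← 86.88 -5.5 = 81.38 m/s
throttle_to(7001): rpm ← 7001
adjust_airspeed(+12.07): V ← 81.38 +12.07 = 93.45 m/s
final state: V = 93.45 m/s, rpm = 7001 → n = rpm/60 = 116.683333 rev/s
J = V / (n·D) = 93.45 / (116.683333 × 3.131) = 0.255792
regime bands: climb J<0.4307 | cruise [0.4307, 0.8614) | windmill J≥0.8614
J = 0.2558 → climb

J = 0.2558, regime = climb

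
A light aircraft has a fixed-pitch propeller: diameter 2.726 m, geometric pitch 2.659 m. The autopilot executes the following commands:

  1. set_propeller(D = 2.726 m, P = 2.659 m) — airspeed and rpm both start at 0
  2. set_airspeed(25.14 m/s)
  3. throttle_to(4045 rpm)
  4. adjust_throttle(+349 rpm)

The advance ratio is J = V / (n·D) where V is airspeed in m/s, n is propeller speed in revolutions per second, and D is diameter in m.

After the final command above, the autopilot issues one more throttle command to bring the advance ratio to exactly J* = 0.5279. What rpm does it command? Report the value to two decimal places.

rpm = 1048.19

set_propeller: D = 2.726 m, P = 2.659 m (p = P/D = 0.975422); state ← (V=0, rpm=0)
set_airspeed(25.14): V ← 25.14 m/s
throttle_to(4045): rpm ← 4045
adjust_throttle(+349): rpm ← 4045 +349 = 4394
final state: V = 25.14 m/s, rpm = 4394 → n = rpm/60 = 73.233333 rev/s
target J* = 0.5279; solve J* = V/(n·D) for n: n = V/(J*·D) = 25.14/(0.5279 × 2.726) = 17.469793 rev/s
rpm = 60·n = 1048.187582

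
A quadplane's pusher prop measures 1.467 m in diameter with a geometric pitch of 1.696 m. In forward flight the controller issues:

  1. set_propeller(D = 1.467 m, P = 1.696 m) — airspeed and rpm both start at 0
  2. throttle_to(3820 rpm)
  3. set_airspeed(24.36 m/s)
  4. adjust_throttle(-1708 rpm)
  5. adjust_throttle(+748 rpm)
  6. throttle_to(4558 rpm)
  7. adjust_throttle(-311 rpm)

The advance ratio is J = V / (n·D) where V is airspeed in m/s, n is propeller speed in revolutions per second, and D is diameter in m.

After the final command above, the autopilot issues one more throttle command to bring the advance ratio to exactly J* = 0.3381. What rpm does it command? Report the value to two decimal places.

rpm = 2946.82

set_propeller: D = 1.467 m, P = 1.696 m (p = P/D = 1.156101); state ← (V=0, rpm=0)
throttle_to(3820): rpm ← 3820
set_airspeed(24.36): V ← 24.36 m/s
adjust_throttle(-1708): rpm ← 3820 -1708 = 2112
adjust_throttle(+748): rpm ← 2112 +748 = 2860
throttle_to(4558): rpm ← 4558
adjust_throttle(-311): rpm ← 4558 -311 = 4247
final state: V = 24.36 m/s, rpm = 4247 → n = rpm/60 = 70.783333 rev/s
target J* = 0.3381; solve J* = V/(n·D) for n: n = V/(J*·D) = 24.36/(0.3381 × 1.467) = 49.113626 rev/s
rpm = 60·n = 2946.817564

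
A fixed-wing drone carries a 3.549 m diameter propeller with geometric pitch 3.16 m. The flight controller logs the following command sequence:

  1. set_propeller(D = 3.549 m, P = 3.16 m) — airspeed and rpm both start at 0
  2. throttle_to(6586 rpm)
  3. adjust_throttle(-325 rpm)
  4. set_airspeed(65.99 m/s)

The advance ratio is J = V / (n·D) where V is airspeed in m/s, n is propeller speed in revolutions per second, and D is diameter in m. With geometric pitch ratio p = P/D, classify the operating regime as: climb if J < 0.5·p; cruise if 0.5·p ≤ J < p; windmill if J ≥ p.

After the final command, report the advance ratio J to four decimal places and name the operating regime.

set_propeller: D = 3.549 m, P = 3.16 m (p = P/D = 0.890392); state ← (V=0, rpm=0)
throttle_to(6586): rpm ← 6586
adjust_throttle(-325): rpm ← 6586 -325 = 6261
set_airspeed(65.99): V ← 65.99 m/s
final state: V = 65.99 m/s, rpm = 6261 → n = rpm/60 = 104.350000 rev/s
J = V / (n·D) = 65.99 / (104.350000 × 3.549) = 0.178189
regime bands: climb J<0.4452 | cruise [0.4452, 0.8904) | windmill J≥0.8904
J = 0.1782 → climb

J = 0.1782, regime = climb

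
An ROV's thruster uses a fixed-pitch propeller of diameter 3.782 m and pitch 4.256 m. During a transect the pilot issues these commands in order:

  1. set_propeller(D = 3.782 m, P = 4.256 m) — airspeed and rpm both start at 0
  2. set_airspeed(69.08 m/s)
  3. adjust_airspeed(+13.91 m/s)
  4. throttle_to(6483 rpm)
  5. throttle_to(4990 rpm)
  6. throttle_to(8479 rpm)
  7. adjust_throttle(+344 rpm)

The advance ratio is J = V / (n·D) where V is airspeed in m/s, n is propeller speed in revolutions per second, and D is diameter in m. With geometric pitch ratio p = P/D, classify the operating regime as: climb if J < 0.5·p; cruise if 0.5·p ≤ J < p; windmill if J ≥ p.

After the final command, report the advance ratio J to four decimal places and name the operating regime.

J = 0.1492, regime = climb

set_propeller: D = 3.782 m, P = 4.256 m (p = P/D = 1.125331); state ← (V=0, rpm=0)
set_airspeed(69.08): V ← 69.08 m/s
adjust_airspeed(+13.91): V ← 69.08 +13.91 = 82.99 m/s
throttle_to(6483): rpm ← 6483
throttle_to(4990): rpm ← 4990
throttle_to(8479): rpm ← 8479
adjust_throttle(+344): rpm ← 8479 +344 = 8823
final state: V = 82.99 m/s, rpm = 8823 → n = rpm/60 = 147.050000 rev/s
J = V / (n·D) = 82.99 / (147.050000 × 3.782) = 0.149224
regime bands: climb J<0.5627 | cruise [0.5627, 1.1253) | windmill J≥1.1253
J = 0.1492 → climb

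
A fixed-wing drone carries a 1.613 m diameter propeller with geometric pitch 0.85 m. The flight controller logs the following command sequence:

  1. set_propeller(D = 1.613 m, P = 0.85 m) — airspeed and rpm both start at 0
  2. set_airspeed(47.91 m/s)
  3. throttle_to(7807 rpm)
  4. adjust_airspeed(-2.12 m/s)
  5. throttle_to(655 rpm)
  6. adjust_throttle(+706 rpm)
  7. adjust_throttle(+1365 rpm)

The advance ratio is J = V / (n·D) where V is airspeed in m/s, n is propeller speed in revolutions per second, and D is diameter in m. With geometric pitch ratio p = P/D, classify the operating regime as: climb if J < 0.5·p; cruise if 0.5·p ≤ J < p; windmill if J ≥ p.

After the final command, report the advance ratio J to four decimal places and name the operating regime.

J = 0.6248, regime = windmill

set_propeller: D = 1.613 m, P = 0.85 m (p = P/D = 0.526968); state ← (V=0, rpm=0)
set_airspeed(47.91): V ← 47.91 m/s
throttle_to(7807): rpm ← 7807
adjust_airspeed(-2.12): V ← 47.91 -2.12 = 45.79 m/s
throttle_to(655): rpm ← 655
adjust_throttle(+706): rpm ← 655 +706 = 1361
adjust_throttle(+1365): rpm ← 1361 +1365 = 2726
final state: V = 45.79 m/s, rpm = 2726 → n = rpm/60 = 45.433333 rev/s
J = V / (n·D) = 45.79 / (45.433333 × 1.613) = 0.624830
regime bands: climb J<0.2635 | cruise [0.2635, 0.5270) | windmill J≥0.5270
J = 0.6248 → windmill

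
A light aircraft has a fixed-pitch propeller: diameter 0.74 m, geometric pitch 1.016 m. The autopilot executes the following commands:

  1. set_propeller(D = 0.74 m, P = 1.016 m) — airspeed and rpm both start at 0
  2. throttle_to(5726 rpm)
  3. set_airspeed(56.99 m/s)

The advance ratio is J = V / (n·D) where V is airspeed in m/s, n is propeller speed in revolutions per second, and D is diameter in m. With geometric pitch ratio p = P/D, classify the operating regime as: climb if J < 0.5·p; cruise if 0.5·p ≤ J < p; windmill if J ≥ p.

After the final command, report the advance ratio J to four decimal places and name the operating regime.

J = 0.8070, regime = cruise

set_propeller: D = 0.74 m, P = 1.016 m (p = P/D = 1.372973); state ← (V=0, rpm=0)
throttle_to(5726): rpm ← 5726
set_airspeed(56.99): V ← 56.99 m/s
final state: V = 56.99 m/s, rpm = 5726 → n = rpm/60 = 95.433333 rev/s
J = V / (n·D) = 56.99 / (95.433333 × 0.74) = 0.806988
regime bands: climb J<0.6865 | cruise [0.6865, 1.3730) | windmill J≥1.3730
J = 0.8070 → cruise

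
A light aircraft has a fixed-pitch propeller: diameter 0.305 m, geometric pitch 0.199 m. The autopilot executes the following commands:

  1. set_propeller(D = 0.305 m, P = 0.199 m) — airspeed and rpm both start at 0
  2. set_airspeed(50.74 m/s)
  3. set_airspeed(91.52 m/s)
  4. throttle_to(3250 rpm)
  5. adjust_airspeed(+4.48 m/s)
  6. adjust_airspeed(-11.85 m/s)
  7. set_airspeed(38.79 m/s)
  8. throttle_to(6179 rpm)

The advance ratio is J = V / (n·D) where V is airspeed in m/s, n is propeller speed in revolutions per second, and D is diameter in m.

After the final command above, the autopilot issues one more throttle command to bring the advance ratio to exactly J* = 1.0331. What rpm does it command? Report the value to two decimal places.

rpm = 7386.33

set_propeller: D = 0.305 m, P = 0.199 m (p = P/D = 0.652459); state ← (V=0, rpm=0)
set_airspeed(50.74): V ← 50.74 m/s
set_airspeed(91.52): V ← 91.52 m/s
throttle_to(3250): rpm ← 3250
adjust_airspeed(+4.48): V ← 91.52 +4.48 = 96 m/s
adjust_airspeed(-11.85): V ← 96 -11.85 = 84.15 m/s
set_airspeed(38.79): V ← 38.79 m/s
throttle_to(6179): rpm ← 6179
final state: V = 38.79 m/s, rpm = 6179 → n = rpm/60 = 102.983333 rev/s
target J* = 1.0331; solve J* = V/(n·D) for n: n = V/(J*·D) = 38.79/(1.0331 × 0.305) = 123.105535 rev/s
rpm = 60·n = 7386.332080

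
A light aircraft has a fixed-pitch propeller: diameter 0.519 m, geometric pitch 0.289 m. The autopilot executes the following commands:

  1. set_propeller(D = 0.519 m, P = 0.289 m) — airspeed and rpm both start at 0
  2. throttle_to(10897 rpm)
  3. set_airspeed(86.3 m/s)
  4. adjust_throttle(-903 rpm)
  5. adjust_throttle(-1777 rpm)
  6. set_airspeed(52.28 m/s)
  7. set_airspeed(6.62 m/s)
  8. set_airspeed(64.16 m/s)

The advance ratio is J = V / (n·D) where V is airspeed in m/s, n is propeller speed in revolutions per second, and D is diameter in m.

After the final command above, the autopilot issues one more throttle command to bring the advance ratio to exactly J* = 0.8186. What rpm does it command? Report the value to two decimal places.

rpm = 9061.01

set_propeller: D = 0.519 m, P = 0.289 m (p = P/D = 0.556840); state ← (V=0, rpm=0)
throttle_to(10897): rpm ← 10897
set_airspeed(86.3): V ← 86.3 m/s
adjust_throttle(-903): rpm ← 10897 -903 = 9994
adjust_throttle(-1777): rpm ← 9994 -1777 = 8217
set_airspeed(52.28): V ← 52.28 m/s
set_airspeed(6.62): V ← 6.62 m/s
set_airspeed(64.16): V ← 64.16 m/s
final state: V = 64.16 m/s, rpm = 8217 → n = rpm/60 = 136.950000 rev/s
target J* = 0.8186; solve J* = V/(n·D) for n: n = V/(J*·D) = 64.16/(0.8186 × 0.519) = 151.016798 rev/s
rpm = 60·n = 9061.007868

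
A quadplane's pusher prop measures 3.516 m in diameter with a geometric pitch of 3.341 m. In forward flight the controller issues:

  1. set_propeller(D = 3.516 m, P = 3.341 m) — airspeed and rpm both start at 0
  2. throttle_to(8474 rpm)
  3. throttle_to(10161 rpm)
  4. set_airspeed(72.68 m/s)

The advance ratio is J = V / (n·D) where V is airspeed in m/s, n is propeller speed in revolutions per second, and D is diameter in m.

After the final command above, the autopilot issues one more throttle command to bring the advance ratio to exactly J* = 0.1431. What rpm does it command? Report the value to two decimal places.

set_propeller: D = 3.516 m, P = 3.341 m (p = P/D = 0.950228); state ← (V=0, rpm=0)
throttle_to(8474): rpm ← 8474
throttle_to(10161): rpm ← 10161
set_airspeed(72.68): V ← 72.68 m/s
final state: V = 72.68 m/s, rpm = 10161 → n = rpm/60 = 169.350000 rev/s
target J* = 0.1431; solve J* = V/(n·D) for n: n = V/(J*·D) = 72.68/(0.1431 × 3.516) = 144.452951 rev/s
rpm = 60·n = 8667.177062

rpm = 8667.18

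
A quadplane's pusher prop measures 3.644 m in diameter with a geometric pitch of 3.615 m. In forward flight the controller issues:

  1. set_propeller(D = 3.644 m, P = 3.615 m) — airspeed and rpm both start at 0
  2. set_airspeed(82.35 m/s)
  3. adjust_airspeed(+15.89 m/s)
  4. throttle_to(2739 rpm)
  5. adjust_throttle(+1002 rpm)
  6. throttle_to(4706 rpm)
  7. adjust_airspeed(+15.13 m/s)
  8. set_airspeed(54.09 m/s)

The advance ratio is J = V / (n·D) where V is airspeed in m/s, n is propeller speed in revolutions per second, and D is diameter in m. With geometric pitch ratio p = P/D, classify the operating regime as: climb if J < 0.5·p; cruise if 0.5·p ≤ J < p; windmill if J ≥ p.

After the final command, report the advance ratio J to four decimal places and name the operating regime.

set_propeller: D = 3.644 m, P = 3.615 m (p = P/D = 0.992042); state ← (V=0, rpm=0)
set_airspeed(82.35): V ← 82.35 m/s
adjust_airspeed(+15.89): V ← 82.35 +15.89 = 98.24 m/s
throttle_to(2739): rpm ← 2739
adjust_throttle(+1002): rpm ← 2739 +1002 = 3741
throttle_to(4706): rpm ← 4706
adjust_airspeed(+15.13): V ← 98.24 +15.13 = 113.37 m/s
set_airspeed(54.09): V ← 54.09 m/s
final state: V = 54.09 m/s, rpm = 4706 → n = rpm/60 = 78.433333 rev/s
J = V / (n·D) = 54.09 / (78.433333 × 3.644) = 0.189251
regime bands: climb J<0.4960 | cruise [0.4960, 0.9920) | windmill J≥0.9920
J = 0.1893 → climb

J = 0.1893, regime = climb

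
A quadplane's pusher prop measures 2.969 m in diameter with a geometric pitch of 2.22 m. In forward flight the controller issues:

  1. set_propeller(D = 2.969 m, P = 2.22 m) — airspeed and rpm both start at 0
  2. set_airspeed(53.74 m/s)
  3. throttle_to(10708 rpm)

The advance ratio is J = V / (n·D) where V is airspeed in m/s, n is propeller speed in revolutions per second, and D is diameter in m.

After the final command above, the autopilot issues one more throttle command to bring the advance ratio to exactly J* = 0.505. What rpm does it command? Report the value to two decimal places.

set_propeller: D = 2.969 m, P = 2.22 m (p = P/D = 0.747727); state ← (V=0, rpm=0)
set_airspeed(53.74): V ← 53.74 m/s
throttle_to(10708): rpm ← 10708
final state: V = 53.74 m/s, rpm = 10708 → n = rpm/60 = 178.466667 rev/s
target J* = 0.505; solve J* = V/(n·D) for n: n = V/(J*·D) = 53.74/(0.505 × 2.969) = 35.842318 rev/s
rpm = 60·n = 2150.539069

rpm = 2150.54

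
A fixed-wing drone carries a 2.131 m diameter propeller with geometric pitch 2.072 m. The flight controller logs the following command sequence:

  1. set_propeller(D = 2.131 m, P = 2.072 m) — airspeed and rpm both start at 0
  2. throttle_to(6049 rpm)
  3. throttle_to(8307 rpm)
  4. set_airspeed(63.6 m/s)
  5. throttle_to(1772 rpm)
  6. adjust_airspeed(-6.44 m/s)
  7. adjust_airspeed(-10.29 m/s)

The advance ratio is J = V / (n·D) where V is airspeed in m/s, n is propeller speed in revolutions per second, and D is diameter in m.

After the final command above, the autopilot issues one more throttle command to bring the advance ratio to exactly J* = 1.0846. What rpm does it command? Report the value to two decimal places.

rpm = 1216.73

set_propeller: D = 2.131 m, P = 2.072 m (p = P/D = 0.972313); state ← (V=0, rpm=0)
throttle_to(6049): rpm ← 6049
throttle_to(8307): rpm ← 8307
set_airspeed(63.6): V ← 63.6 m/s
throttle_to(1772): rpm ← 1772
adjust_airspeed(-6.44): V ← 63.6 -6.44 = 57.16 m/s
adjust_airspeed(-10.29): V ← 57.16 -10.29 = 46.87 m/s
final state: V = 46.87 m/s, rpm = 1772 → n = rpm/60 = 29.533333 rev/s
target J* = 1.0846; solve J* = V/(n·D) for n: n = V/(J*·D) = 46.87/(1.0846 × 2.131) = 20.278784 rev/s
rpm = 60·n = 1216.727024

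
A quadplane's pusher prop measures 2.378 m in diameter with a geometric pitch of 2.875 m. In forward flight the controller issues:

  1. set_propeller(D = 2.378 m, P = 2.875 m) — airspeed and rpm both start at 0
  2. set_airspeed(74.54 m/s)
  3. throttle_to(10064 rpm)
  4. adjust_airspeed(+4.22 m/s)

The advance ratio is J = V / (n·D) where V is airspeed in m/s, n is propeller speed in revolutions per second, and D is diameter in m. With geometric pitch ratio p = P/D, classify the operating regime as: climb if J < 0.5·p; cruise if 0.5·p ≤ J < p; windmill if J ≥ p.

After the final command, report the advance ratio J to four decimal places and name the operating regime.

set_propeller: D = 2.378 m, P = 2.875 m (p = P/D = 1.208999); state ← (V=0, rpm=0)
set_airspeed(74.54): V ← 74.54 m/s
throttle_to(10064): rpm ← 10064
adjust_airspeed(+4.22): V ← 74.54 +4.22 = 78.76 m/s
final state: V = 78.76 m/s, rpm = 10064 → n = rpm/60 = 167.733333 rev/s
J = V / (n·D) = 78.76 / (167.733333 × 2.378) = 0.197458
regime bands: climb J<0.6045 | cruise [0.6045, 1.2090) | windmill J≥1.2090
J = 0.1975 → climb

J = 0.1975, regime = climb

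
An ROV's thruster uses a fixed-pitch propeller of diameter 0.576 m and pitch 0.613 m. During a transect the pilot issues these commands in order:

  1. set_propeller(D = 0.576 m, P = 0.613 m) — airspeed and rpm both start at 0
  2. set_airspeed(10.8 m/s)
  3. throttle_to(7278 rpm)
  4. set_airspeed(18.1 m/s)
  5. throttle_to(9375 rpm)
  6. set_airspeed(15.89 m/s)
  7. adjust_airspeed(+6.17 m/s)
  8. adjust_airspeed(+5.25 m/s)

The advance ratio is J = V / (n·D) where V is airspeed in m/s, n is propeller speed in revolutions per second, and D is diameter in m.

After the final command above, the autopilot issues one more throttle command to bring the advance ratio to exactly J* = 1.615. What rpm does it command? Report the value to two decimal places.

rpm = 1761.48

set_propeller: D = 0.576 m, P = 0.613 m (p = P/D = 1.064236); state ← (V=0, rpm=0)
set_airspeed(10.8): V ← 10.8 m/s
throttle_to(7278): rpm ← 7278
set_airspeed(18.1): V ← 18.1 m/s
throttle_to(9375): rpm ← 9375
set_airspeed(15.89): V ← 15.89 m/s
adjust_airspeed(+6.17): V ← 15.89 +6.17 = 22.06 m/s
adjust_airspeed(+5.25): V ← 22.06 +5.25 = 27.31 m/s
final state: V = 27.31 m/s, rpm = 9375 → n = rpm/60 = 156.250000 rev/s
target J* = 1.615; solve J* = V/(n·D) for n: n = V/(J*·D) = 27.31/(1.615 × 0.576) = 29.358015 rev/s
rpm = 60·n = 1761.480908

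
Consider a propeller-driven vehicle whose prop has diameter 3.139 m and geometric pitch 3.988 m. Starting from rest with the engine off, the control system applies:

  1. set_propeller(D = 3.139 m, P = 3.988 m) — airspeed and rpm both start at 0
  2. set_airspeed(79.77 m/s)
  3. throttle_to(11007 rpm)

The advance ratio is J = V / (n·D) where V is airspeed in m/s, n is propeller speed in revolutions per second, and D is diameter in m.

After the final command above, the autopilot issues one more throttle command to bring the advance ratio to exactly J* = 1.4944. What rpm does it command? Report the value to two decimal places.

set_propeller: D = 3.139 m, P = 3.988 m (p = P/D = 1.270468); state ← (V=0, rpm=0)
set_airspeed(79.77): V ← 79.77 m/s
throttle_to(11007): rpm ← 11007
final state: V = 79.77 m/s, rpm = 11007 → n = rpm/60 = 183.450000 rev/s
target J* = 1.4944; solve J* = V/(n·D) for n: n = V/(J*·D) = 79.77/(1.4944 × 3.139) = 17.005187 rev/s
rpm = 60·n = 1020.311233

rpm = 1020.31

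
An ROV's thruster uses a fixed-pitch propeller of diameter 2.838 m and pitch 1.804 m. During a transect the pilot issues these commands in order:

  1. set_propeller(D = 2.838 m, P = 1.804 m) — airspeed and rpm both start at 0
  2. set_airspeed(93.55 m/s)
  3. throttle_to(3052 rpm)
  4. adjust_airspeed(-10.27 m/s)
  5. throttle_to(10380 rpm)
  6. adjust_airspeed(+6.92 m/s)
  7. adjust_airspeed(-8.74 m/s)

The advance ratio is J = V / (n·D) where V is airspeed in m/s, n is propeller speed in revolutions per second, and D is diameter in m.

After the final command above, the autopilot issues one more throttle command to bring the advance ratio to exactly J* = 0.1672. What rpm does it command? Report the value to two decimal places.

set_propeller: D = 2.838 m, P = 1.804 m (p = P/D = 0.635659); state ← (V=0, rpm=0)
set_airspeed(93.55): V ← 93.55 m/s
throttle_to(3052): rpm ← 3052
adjust_airspeed(-10.27): V ← 93.55 -10.27 = 83.28 m/s
throttle_to(10380): rpm ← 10380
adjust_airspeed(+6.92): V ← 83.28 +6.92 = 90.2 m/s
adjust_airspeed(-8.74): V ← 90.2 -8.74 = 81.46 m/s
final state: V = 81.46 m/s, rpm = 10380 → n = rpm/60 = 173.000000 rev/s
target J* = 0.1672; solve J* = V/(n·D) for n: n = V/(J*·D) = 81.46/(0.1672 × 2.838) = 171.670527 rev/s
rpm = 60·n = 10300.231648

rpm = 10300.23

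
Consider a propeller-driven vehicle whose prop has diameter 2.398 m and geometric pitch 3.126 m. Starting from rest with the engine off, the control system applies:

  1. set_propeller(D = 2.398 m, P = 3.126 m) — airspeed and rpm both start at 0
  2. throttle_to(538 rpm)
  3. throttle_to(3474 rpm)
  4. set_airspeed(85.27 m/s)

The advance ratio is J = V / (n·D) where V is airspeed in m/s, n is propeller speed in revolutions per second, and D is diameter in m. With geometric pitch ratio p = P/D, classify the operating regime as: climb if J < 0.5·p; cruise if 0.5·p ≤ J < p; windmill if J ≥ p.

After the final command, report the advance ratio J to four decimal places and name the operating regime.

set_propeller: D = 2.398 m, P = 3.126 m (p = P/D = 1.303586); state ← (V=0, rpm=0)
throttle_to(538): rpm ← 538
throttle_to(3474): rpm ← 3474
set_airspeed(85.27): V ← 85.27 m/s
final state: V = 85.27 m/s, rpm = 3474 → n = rpm/60 = 57.900000 rev/s
J = V / (n·D) = 85.27 / (57.900000 × 2.398) = 0.614142
regime bands: climb J<0.6518 | cruise [0.6518, 1.3036) | windmill J≥1.3036
J = 0.6141 → climb

J = 0.6141, regime = climb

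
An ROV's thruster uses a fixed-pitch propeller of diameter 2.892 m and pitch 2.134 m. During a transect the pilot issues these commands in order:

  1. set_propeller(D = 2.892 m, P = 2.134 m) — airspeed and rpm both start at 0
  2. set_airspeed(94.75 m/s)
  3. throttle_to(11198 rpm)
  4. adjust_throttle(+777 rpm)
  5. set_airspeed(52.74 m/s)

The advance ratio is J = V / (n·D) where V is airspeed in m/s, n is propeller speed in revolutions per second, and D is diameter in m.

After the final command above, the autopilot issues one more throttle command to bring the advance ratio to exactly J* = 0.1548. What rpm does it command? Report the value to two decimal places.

set_propeller: D = 2.892 m, P = 2.134 m (p = P/D = 0.737898); state ← (V=0, rpm=0)
set_airspeed(94.75): V ← 94.75 m/s
throttle_to(11198): rpm ← 11198
adjust_throttle(+777): rpm ← 11198 +777 = 11975
set_airspeed(52.74): V ← 52.74 m/s
final state: V = 52.74 m/s, rpm = 11975 → n = rpm/60 = 199.583333 rev/s
target J* = 0.1548; solve J* = V/(n·D) for n: n = V/(J*·D) = 52.74/(0.1548 × 2.892) = 117.806941 rev/s
rpm = 60·n = 7068.416482

rpm = 7068.42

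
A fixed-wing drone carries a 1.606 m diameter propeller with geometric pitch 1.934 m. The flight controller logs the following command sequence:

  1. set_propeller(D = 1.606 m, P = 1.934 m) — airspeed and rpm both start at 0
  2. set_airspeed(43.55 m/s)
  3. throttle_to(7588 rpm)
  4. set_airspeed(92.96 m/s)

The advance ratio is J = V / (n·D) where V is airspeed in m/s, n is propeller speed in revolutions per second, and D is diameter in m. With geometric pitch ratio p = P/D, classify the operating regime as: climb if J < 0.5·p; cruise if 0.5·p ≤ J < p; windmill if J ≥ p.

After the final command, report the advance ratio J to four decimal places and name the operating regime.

J = 0.4577, regime = climb

set_propeller: D = 1.606 m, P = 1.934 m (p = P/D = 1.204234); state ← (V=0, rpm=0)
set_airspeed(43.55): V ← 43.55 m/s
throttle_to(7588): rpm ← 7588
set_airspeed(92.96): V ← 92.96 m/s
final state: V = 92.96 m/s, rpm = 7588 → n = rpm/60 = 126.466667 rev/s
J = V / (n·D) = 92.96 / (126.466667 × 1.606) = 0.457693
regime bands: climb J<0.6021 | cruise [0.6021, 1.2042) | windmill J≥1.2042
J = 0.4577 → climb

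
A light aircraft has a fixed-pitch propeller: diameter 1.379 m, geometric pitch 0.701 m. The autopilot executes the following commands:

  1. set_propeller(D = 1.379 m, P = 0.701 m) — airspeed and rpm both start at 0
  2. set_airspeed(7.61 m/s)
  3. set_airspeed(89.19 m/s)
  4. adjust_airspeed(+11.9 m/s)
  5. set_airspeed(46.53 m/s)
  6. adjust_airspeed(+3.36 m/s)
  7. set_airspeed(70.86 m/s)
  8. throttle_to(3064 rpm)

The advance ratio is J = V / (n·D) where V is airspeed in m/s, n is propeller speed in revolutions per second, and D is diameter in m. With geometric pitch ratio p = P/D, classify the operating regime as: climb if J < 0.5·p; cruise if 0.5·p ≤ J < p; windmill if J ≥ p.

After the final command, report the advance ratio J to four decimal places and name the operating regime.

set_propeller: D = 1.379 m, P = 0.701 m (p = P/D = 0.508339); state ← (V=0, rpm=0)
set_airspeed(7.61): V ← 7.61 m/s
set_airspeed(89.19): V ← 89.19 m/s
adjust_airspeed(+11.9): V ← 89.19 +11.9 = 101.09 m/s
set_airspeed(46.53): V ← 46.53 m/s
adjust_airspeed(+3.36): V ← 46.53 +3.36 = 49.89 m/s
set_airspeed(70.86): V ← 70.86 m/s
throttle_to(3064): rpm ← 3064
final state: V = 70.86 m/s, rpm = 3064 → n = rpm/60 = 51.066667 rev/s
J = V / (n·D) = 70.86 / (51.066667 × 1.379) = 1.006235
regime bands: climb J<0.2542 | cruise [0.2542, 0.5083) | windmill J≥0.5083
J = 1.0062 → windmill

J = 1.0062, regime = windmill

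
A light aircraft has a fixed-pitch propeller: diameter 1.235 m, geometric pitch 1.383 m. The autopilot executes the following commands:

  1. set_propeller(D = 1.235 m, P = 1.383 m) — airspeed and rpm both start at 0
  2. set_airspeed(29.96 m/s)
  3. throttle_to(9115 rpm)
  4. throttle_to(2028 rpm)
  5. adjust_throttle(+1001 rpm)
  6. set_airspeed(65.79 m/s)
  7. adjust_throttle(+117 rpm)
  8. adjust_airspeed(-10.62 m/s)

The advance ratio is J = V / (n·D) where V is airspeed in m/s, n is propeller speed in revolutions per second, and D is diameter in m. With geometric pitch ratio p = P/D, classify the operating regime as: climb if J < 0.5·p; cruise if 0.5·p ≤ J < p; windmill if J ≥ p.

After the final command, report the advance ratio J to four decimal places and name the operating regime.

J = 0.8520, regime = cruise

set_propeller: D = 1.235 m, P = 1.383 m (p = P/D = 1.119838); state ← (V=0, rpm=0)
set_airspeed(29.96): V ← 29.96 m/s
throttle_to(9115): rpm ← 9115
throttle_to(2028): rpm ← 2028
adjust_throttle(+1001): rpm ← 2028 +1001 = 3029
set_airspeed(65.79): V ← 65.79 m/s
adjust_throttle(+117): rpm ← 3029 +117 = 3146
adjust_airspeed(-10.62): V ← 65.79 -10.62 = 55.17 m/s
final state: V = 55.17 m/s, rpm = 3146 → n = rpm/60 = 52.433333 rev/s
J = V / (n·D) = 55.17 / (52.433333 × 1.235) = 0.851978
regime bands: climb J<0.5599 | cruise [0.5599, 1.1198) | windmill J≥1.1198
J = 0.8520 → cruise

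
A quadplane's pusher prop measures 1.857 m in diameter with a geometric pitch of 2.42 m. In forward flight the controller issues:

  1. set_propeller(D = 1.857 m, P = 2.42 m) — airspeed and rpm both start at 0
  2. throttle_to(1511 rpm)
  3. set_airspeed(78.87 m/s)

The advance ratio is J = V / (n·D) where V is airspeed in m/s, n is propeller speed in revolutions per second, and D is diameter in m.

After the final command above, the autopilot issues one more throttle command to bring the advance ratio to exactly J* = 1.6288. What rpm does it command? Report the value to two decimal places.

set_propeller: D = 1.857 m, P = 2.42 m (p = P/D = 1.303177); state ← (V=0, rpm=0)
throttle_to(1511): rpm ← 1511
set_airspeed(78.87): V ← 78.87 m/s
final state: V = 78.87 m/s, rpm = 1511 → n = rpm/60 = 25.183333 rev/s
target J* = 1.6288; solve J* = V/(n·D) for n: n = V/(J*·D) = 78.87/(1.6288 × 1.857) = 26.075472 rev/s
rpm = 60·n = 1564.528313

rpm = 1564.53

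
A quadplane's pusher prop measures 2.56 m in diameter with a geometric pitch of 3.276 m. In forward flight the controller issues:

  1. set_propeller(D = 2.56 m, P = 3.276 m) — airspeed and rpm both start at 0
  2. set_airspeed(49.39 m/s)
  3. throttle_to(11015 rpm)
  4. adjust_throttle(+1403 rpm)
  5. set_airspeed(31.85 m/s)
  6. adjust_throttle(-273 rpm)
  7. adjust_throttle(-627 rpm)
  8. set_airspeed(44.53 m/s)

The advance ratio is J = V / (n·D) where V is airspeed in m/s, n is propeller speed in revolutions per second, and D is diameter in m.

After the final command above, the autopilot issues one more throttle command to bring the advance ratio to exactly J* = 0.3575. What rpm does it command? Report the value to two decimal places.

set_propeller: D = 2.56 m, P = 3.276 m (p = P/D = 1.279687); state ← (V=0, rpm=0)
set_airspeed(49.39): V ← 49.39 m/s
throttle_to(11015): rpm ← 11015
adjust_throttle(+1403): rpm ← 11015 +1403 = 12418
set_airspeed(31.85): V ← 31.85 m/s
adjust_throttle(-273): rpm ← 12418 -273 = 12145
adjust_throttle(-627): rpm ← 12145 -627 = 11518
set_airspeed(44.53): V ← 44.53 m/s
final state: V = 44.53 m/s, rpm = 11518 → n = rpm/60 = 191.966667 rev/s
target J* = 0.3575; solve J* = V/(n·D) for n: n = V/(J*·D) = 44.53/(0.3575 × 2.56) = 48.656031 rev/s
rpm = 60·n = 2919.361888

rpm = 2919.36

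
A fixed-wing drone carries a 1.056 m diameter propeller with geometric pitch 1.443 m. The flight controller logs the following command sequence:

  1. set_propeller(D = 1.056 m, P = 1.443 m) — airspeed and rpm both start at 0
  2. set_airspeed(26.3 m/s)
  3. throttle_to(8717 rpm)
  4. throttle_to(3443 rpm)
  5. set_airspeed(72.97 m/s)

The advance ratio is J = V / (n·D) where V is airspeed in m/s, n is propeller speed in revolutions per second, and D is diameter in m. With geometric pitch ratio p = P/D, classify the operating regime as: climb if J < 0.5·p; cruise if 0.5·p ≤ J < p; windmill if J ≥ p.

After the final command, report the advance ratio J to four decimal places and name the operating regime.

J = 1.2042, regime = cruise

set_propeller: D = 1.056 m, P = 1.443 m (p = P/D = 1.366477); state ← (V=0, rpm=0)
set_airspeed(26.3): V ← 26.3 m/s
throttle_to(8717): rpm ← 8717
throttle_to(3443): rpm ← 3443
set_airspeed(72.97): V ← 72.97 m/s
final state: V = 72.97 m/s, rpm = 3443 → n = rpm/60 = 57.383333 rev/s
J = V / (n·D) = 72.97 / (57.383333 × 1.056) = 1.204189
regime bands: climb J<0.6832 | cruise [0.6832, 1.3665) | windmill J≥1.3665
J = 1.2042 → cruise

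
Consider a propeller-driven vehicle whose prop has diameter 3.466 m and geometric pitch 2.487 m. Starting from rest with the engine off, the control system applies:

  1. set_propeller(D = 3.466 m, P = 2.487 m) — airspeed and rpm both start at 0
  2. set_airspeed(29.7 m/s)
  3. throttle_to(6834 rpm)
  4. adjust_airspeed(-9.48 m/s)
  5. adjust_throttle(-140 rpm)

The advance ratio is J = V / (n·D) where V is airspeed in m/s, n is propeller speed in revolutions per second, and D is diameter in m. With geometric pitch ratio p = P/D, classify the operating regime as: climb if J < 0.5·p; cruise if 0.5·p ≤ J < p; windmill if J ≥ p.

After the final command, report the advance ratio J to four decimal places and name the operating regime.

J = 0.0523, regime = climb

set_propeller: D = 3.466 m, P = 2.487 m (p = P/D = 0.717542); state ← (V=0, rpm=0)
set_airspeed(29.7): V ← 29.7 m/s
throttle_to(6834): rpm ← 6834
adjust_airspeed(-9.48): V ← 29.7 -9.48 = 20.22 m/s
adjust_throttle(-140): rpm ← 6834 -140 = 6694
final state: V = 20.22 m/s, rpm = 6694 → n = rpm/60 = 111.566667 rev/s
J = V / (n·D) = 20.22 / (111.566667 × 3.466) = 0.052290
regime bands: climb J<0.3588 | cruise [0.3588, 0.7175) | windmill J≥0.7175
J = 0.0523 → climb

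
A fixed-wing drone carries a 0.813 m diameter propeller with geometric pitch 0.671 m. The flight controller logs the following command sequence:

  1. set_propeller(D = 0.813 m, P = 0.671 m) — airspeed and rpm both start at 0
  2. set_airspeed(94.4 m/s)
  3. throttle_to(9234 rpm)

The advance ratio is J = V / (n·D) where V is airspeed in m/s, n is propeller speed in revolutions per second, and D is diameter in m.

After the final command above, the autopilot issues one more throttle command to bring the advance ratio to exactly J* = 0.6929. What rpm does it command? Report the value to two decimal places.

set_propeller: D = 0.813 m, P = 0.671 m (p = P/D = 0.825338); state ← (V=0, rpm=0)
set_airspeed(94.4): V ← 94.4 m/s
throttle_to(9234): rpm ← 9234
final state: V = 94.4 m/s, rpm = 9234 → n = rpm/60 = 153.900000 rev/s
target J* = 0.6929; solve J* = V/(n·D) for n: n = V/(J*·D) = 94.4/(0.6929 × 0.813) = 167.575640 rev/s
rpm = 60·n = 10054.538415

rpm = 10054.54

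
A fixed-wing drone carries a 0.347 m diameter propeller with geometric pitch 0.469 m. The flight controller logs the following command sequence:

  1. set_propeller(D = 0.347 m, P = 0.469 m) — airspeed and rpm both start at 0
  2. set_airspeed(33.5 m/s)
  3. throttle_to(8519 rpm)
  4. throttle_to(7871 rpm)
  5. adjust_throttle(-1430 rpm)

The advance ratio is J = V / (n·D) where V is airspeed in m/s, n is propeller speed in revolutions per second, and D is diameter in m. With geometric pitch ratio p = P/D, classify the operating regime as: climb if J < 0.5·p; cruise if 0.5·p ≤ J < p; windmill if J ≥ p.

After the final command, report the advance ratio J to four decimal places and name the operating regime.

J = 0.8993, regime = cruise

set_propeller: D = 0.347 m, P = 0.469 m (p = P/D = 1.351585); state ← (V=0, rpm=0)
set_airspeed(33.5): V ← 33.5 m/s
throttle_to(8519): rpm ← 8519
throttle_to(7871): rpm ← 7871
adjust_throttle(-1430): rpm ← 7871 -1430 = 6441
final state: V = 33.5 m/s, rpm = 6441 → n = rpm/60 = 107.350000 rev/s
J = V / (n·D) = 33.5 / (107.350000 × 0.347) = 0.899318
regime bands: climb J<0.6758 | cruise [0.6758, 1.3516) | windmill J≥1.3516
J = 0.8993 → cruise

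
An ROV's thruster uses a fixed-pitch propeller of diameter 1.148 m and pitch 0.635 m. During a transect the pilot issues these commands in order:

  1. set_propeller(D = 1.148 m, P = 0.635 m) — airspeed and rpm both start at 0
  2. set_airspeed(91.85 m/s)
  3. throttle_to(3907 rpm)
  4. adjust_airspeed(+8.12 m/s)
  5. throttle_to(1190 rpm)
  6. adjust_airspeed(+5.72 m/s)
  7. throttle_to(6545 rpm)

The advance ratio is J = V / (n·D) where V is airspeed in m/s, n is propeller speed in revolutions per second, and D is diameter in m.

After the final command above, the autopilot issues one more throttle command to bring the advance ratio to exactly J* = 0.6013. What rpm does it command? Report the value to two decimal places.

rpm = 9186.54

set_propeller: D = 1.148 m, P = 0.635 m (p = P/D = 0.553136); state ← (V=0, rpm=0)
set_airspeed(91.85): V ← 91.85 m/s
throttle_to(3907): rpm ← 3907
adjust_airspeed(+8.12): V ← 91.85 +8.12 = 99.97 m/s
throttle_to(1190): rpm ← 1190
adjust_airspeed(+5.72): V ← 99.97 +5.72 = 105.69 m/s
throttle_to(6545): rpm ← 6545
final state: V = 105.69 m/s, rpm = 6545 → n = rpm/60 = 109.083333 rev/s
target J* = 0.6013; solve J* = V/(n·D) for n: n = V/(J*·D) = 105.69/(0.6013 × 1.148) = 153.109030 rev/s
rpm = 60·n = 9186.541819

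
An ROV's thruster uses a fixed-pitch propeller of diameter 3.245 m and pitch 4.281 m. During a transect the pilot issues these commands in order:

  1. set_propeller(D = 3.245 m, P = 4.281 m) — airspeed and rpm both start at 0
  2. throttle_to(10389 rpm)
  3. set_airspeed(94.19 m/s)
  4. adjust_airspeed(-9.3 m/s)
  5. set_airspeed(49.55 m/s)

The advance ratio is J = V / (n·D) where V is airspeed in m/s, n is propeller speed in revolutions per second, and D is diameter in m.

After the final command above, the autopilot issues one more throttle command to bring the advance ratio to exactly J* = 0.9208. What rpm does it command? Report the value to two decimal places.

set_propeller: D = 3.245 m, P = 4.281 m (p = P/D = 1.319260); state ← (V=0, rpm=0)
throttle_to(10389): rpm ← 10389
set_airspeed(94.19): V ← 94.19 m/s
adjust_airspeed(-9.3): V ← 94.19 -9.3 = 84.89 m/s
set_airspeed(49.55): V ← 49.55 m/s
final state: V = 49.55 m/s, rpm = 10389 → n = rpm/60 = 173.150000 rev/s
target J* = 0.9208; solve J* = V/(n·D) for n: n = V/(J*·D) = 49.55/(0.9208 × 3.245) = 16.583021 rev/s
rpm = 60·n = 994.981252

rpm = 994.98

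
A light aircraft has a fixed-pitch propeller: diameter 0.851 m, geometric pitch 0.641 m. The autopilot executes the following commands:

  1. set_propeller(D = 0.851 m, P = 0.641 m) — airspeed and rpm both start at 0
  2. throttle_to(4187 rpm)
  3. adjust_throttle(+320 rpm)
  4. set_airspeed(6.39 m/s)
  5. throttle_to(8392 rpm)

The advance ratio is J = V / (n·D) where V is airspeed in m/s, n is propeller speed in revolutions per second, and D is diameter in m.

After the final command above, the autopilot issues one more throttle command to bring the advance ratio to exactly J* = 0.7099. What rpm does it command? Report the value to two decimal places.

set_propeller: D = 0.851 m, P = 0.641 m (p = P/D = 0.753231); state ← (V=0, rpm=0)
throttle_to(4187): rpm ← 4187
adjust_throttle(+320): rpm ← 4187 +320 = 4507
set_airspeed(6.39): V ← 6.39 m/s
throttle_to(8392): rpm ← 8392
final state: V = 6.39 m/s, rpm = 8392 → n = rpm/60 = 139.866667 rev/s
target J* = 0.7099; solve J* = V/(n·D) for n: n = V/(J*·D) = 6.39/(0.7099 × 0.851) = 10.577283 rev/s
rpm = 60·n = 634.636977

rpm = 634.64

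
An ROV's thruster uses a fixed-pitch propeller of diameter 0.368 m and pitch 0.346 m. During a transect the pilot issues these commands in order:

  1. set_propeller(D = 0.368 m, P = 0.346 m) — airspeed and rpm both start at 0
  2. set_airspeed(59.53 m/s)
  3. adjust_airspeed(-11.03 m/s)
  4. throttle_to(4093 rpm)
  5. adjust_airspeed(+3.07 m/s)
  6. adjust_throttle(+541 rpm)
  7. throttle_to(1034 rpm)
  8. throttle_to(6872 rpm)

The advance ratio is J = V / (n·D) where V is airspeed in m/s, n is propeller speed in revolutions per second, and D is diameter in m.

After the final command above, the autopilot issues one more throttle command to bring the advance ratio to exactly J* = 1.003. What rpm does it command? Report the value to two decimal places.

set_propeller: D = 0.368 m, P = 0.346 m (p = P/D = 0.940217); state ← (V=0, rpm=0)
set_airspeed(59.53): V ← 59.53 m/s
adjust_airspeed(-11.03): V ← 59.53 -11.03 = 48.5 m/s
throttle_to(4093): rpm ← 4093
adjust_airspeed(+3.07): V ← 48.5 +3.07 = 51.57 m/s
adjust_throttle(+541): rpm ← 4093 +541 = 4634
throttle_to(1034): rpm ← 1034
throttle_to(6872): rpm ← 6872
final state: V = 51.57 m/s, rpm = 6872 → n = rpm/60 = 114.533333 rev/s
target J* = 1.003; solve J* = V/(n·D) for n: n = V/(J*·D) = 51.57/(1.003 × 0.368) = 139.716719 rev/s
rpm = 60·n = 8383.003164

rpm = 8383.00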